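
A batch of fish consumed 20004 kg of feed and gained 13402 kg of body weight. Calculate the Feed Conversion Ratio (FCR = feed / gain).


FCR = feed consumed / weight gained
FCR = 20004 kg / 13402 kg = 1.49261

1.49261


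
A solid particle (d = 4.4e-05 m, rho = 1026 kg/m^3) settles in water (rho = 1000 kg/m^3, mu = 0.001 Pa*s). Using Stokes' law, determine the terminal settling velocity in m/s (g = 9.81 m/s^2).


Density difference: rho_p - rho_f = 1026 - 1000 = 26 kg/m^3
d^2 = (4.4e-05)^2 = 1.936e-09 m^2
Numerator = (rho_p - rho_f) * g * d^2 = 26 * 9.81 * 1.936e-09 = 4.9379616e-07
Denominator = 18 * mu = 18 * 0.001 = 0.018
v_s = 4.9379616e-07 / 0.018 = 2.74331e-05 m/s
Check: Re = rho_f * v_s * d / mu = 1000 * 2.74331e-05 * 4.4e-05 / 0.001 = 0.00121 < 1, so Stokes' law applies.

2.74331e-05 m/s


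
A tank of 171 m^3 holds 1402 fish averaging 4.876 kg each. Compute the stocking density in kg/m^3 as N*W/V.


Total biomass = 1402 fish * 4.876 kg = 6836.152 kg
Density = total biomass / volume = 6836.152 / 171 = 39.9775 kg/m^3

39.9775 kg/m^3


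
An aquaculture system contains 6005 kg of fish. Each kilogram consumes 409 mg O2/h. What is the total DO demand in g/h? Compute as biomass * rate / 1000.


Total O2 consumption (mg/h) = 6005 kg * 409 mg/(kg*h) = 2456045 mg/h
Convert to g/h: 2456045 / 1000 = 2456.045 g/h

2456.045 g/h


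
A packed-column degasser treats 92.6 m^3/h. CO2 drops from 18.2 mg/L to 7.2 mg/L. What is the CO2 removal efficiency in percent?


CO2_out / CO2_in = 7.2 / 18.2 = 0.3956044
Fraction remaining = 0.3956044
efficiency = (1 - 0.3956044) * 100 = 60.4396 %

60.4396 %


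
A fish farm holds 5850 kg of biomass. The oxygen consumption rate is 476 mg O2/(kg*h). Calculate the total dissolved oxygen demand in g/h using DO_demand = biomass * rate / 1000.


Total O2 consumption (mg/h) = 5850 kg * 476 mg/(kg*h) = 2784600 mg/h
Convert to g/h: 2784600 / 1000 = 2784.6 g/h

2784.6 g/h


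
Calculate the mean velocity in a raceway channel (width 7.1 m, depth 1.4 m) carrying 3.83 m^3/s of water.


Cross-sectional area = W * d = 7.1 * 1.4 = 9.94 m^2
Velocity = Q / A = 3.83 / 9.94 = 0.385312 m/s

0.385312 m/s


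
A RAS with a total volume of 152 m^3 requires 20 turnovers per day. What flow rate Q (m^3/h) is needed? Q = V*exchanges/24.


Daily recirculation volume = 152 m^3 * 20 = 3040 m^3/day
Flow rate Q = daily volume / 24 h = 3040 / 24 = 126.667 m^3/h

126.667 m^3/h


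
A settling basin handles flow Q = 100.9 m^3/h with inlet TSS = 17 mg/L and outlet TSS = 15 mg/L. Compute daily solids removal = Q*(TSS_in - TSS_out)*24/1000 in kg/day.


Concentration drop: TSS_in - TSS_out = 17 - 15 = 2 mg/L
Hourly solids removed = Q * dTSS = 100.9 m^3/h * 2 mg/L = 201.8 g/h  (m^3/h * mg/L = g/h)
Daily solids removed = 201.8 * 24 = 4843.2 g/day
Convert g to kg: 4843.2 / 1000 = 4.8432 kg/day

4.8432 kg/day


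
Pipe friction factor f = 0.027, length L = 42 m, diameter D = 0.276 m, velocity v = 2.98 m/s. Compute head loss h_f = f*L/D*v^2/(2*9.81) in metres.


v^2 = 2.98^2 = 8.8804 m^2/s^2
L/D = 42/0.276 = 152.17391
h_f = f*(L/D)*v^2/(2g) = 0.027 * 152.17391 * 8.8804 / 19.62 = 1.85968 m

1.85968 m


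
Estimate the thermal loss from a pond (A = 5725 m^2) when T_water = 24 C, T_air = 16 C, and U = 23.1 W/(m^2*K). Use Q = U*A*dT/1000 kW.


Temperature difference dT = 24 - 16 = 8 K
Heat loss (W) = U * A * dT = 23.1 * 5725 * 8 = 1057980 W
Convert to kW: 1057980 / 1000 = 1057.98 kW

1057.98 kW


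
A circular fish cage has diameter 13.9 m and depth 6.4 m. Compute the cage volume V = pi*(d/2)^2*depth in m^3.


r = d/2 = 13.9/2 = 6.95 m
Base area = pi*r^2 = pi*6.95^2 = 151.74678 m^2
Volume = 151.74678 * 6.4 = 971.179 m^3

971.179 m^3


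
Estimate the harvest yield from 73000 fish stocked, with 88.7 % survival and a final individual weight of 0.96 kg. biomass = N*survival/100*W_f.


Survivors = 73000 * 88.7/100 = 64751 fish
Harvest biomass = survivors * W_f = 64751 * 0.96 = 62160.96 kg

62160.96 kg


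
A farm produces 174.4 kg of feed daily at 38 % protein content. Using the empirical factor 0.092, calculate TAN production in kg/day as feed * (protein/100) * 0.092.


Protein in feed = 174.4 * 38/100 = 66.272 kg/day
TAN = protein * 0.092 = 66.272 * 0.092 = 6.097024 kg/day

6.097024 kg/day


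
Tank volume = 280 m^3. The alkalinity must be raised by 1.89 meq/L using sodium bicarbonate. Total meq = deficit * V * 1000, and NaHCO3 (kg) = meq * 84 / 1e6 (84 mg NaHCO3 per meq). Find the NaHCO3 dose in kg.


Tank volume in L = 280 m^3 * 1000 = 280000 L
Total meq required = 1.89 meq/L * 280000 L = 529200 meq
NaHCO3 mass = 529200 meq * 84 mg/meq / 1e6 = 44.4528 kg

44.4528 kg


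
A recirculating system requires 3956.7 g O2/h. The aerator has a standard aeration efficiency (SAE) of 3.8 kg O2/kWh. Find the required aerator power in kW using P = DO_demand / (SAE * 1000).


SAE in g O2/kWh = 3.8 * 1000 = 3800 g/kWh
P = DO_demand / SAE_g = 3956.7 / 3800 = 1.04124 kW

1.04124 kW


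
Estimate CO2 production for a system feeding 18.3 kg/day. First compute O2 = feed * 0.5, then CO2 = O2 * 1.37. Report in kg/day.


O2 = 18.3 * 0.5 = 9.15
CO2 = 9.15 * 1.37 = 12.5355

12.5355 kg/day


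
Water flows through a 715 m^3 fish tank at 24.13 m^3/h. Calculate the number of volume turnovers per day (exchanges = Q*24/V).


Daily flow volume = 24.13 m^3/h * 24 h = 579.12 m^3/day
Exchanges = daily flow / tank volume = 579.12 / 715 = 0.809958 exchanges/day

0.809958 exchanges/day


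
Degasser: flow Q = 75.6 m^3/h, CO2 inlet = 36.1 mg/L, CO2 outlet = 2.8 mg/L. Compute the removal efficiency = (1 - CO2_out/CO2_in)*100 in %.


CO2_out / CO2_in = 2.8 / 36.1 = 0.077562327
Fraction remaining = 0.077562327
efficiency = (1 - 0.077562327) * 100 = 92.2438 %

92.2438 %


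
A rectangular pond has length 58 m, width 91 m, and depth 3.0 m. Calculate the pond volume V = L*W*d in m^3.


Base area = L * W = 58 * 91 = 5278 m^2
Volume = area * depth = 5278 * 3.0 = 15834 m^3

15834 m^3


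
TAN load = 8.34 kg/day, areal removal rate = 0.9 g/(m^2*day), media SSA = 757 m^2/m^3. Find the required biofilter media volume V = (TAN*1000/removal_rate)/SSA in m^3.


A = 8.34*1000 / 0.9 = 9266.6667 m^2
V = 9266.6667 / 757 = 12.2413

12.2413 m^3


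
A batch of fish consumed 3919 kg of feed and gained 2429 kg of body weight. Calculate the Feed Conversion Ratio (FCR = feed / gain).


FCR = feed consumed / weight gained
FCR = 3919 kg / 2429 kg = 1.61342

1.61342


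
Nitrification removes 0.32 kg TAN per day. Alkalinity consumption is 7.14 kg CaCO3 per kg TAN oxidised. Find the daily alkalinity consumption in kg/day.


Alkalinity factor: 7.14 kg CaCO3 consumed per kg TAN nitrified
alk = 0.32 kg TAN * 7.14 = 2.2848 kg CaCO3/day

2.2848 kg CaCO3/day


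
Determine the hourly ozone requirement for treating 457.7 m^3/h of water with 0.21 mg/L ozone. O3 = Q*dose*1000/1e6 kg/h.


O3 demand (mg/h) = Q * dose * 1000 = 457.7 * 0.21 * 1000 = 96117 mg/h
Convert mg to kg: 96117 / 1e6 = 0.096117 kg/h

0.096117 kg/h


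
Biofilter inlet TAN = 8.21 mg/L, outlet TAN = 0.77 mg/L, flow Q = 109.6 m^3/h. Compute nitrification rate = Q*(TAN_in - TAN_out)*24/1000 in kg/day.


Concentration drop: TAN_in - TAN_out = 8.21 - 0.77 = 7.44 mg/L
Hourly TAN removed = Q * dTAN = 109.6 m^3/h * 7.44 mg/L = 815.424 g/h  (m^3/h * mg/L = g/h)
Daily TAN removed = 815.424 * 24 = 19570.176 g/day
Convert to kg/day: 19570.176 / 1000 = 19.570176 kg/day

19.570176 kg/day


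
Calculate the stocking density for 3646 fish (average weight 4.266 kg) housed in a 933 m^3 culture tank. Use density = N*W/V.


Total biomass = 3646 fish * 4.266 kg = 15553.836 kg
Density = total biomass / volume = 15553.836 / 933 = 16.6708 kg/m^3

16.6708 kg/m^3


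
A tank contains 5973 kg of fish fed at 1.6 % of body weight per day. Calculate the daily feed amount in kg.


Feeding rate fraction = 1.6% / 100 = 0.016
Daily feed = 5973 kg * 0.016 = 95.568 kg/day

95.568 kg/day


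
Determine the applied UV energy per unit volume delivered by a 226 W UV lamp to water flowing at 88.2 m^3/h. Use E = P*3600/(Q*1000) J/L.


Energy delivered per hour = 226 W * 3600 s = 813600 J/h
Volume treated per hour = 88.2 m^3/h * 1000 = 88200 L/h
dose = 813600 / 88200 = 9.22449 J/L

9.22449 J/L


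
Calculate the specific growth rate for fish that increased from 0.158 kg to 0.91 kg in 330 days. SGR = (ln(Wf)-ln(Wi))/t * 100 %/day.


ln(W_f) = ln(0.91) = -0.094310679
ln(W_i) = ln(0.158) = -1.8451602
ln(W_f) - ln(W_i) = -0.094310679 - -1.8451602 = 1.7508495
SGR = 1.7508495 / 330 * 100 = 0.53056 %/day

0.53056 %/day


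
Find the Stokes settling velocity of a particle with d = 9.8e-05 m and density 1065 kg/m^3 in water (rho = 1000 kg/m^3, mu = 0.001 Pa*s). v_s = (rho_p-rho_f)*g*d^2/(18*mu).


Density difference: rho_p - rho_f = 1065 - 1000 = 65 kg/m^3
d^2 = (9.8e-05)^2 = 9.604e-09 m^2
Numerator = (rho_p - rho_f) * g * d^2 = 65 * 9.81 * 9.604e-09 = 6.1239906e-06
Denominator = 18 * mu = 18 * 0.001 = 0.018
v_s = 6.1239906e-06 / 0.018 = 3.40222e-04 m/s
Check: Re = rho_f * v_s * d / mu = 1000 * 3.40222e-04 * 9.8e-05 / 0.001 = 0.0333 < 1, so Stokes' law applies.

3.40222e-04 m/s


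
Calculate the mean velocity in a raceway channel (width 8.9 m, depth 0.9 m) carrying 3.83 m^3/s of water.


Cross-sectional area = W * d = 8.9 * 0.9 = 8.01 m^2
Velocity = Q / A = 3.83 / 8.01 = 0.478152 m/s

0.478152 m/s


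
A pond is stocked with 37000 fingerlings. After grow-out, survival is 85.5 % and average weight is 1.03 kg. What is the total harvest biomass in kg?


Survivors = 37000 * 85.5/100 = 31635 fish
Harvest biomass = survivors * W_f = 31635 * 1.03 = 32584.05 kg

32584.05 kg


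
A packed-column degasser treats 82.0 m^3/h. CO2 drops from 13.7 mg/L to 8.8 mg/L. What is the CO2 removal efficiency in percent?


CO2_out / CO2_in = 8.8 / 13.7 = 0.64233577
Fraction remaining = 0.64233577
efficiency = (1 - 0.64233577) * 100 = 35.7664 %

35.7664 %


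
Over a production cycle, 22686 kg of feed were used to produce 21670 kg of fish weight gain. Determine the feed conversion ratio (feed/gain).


FCR = feed consumed / weight gained
FCR = 22686 kg / 21670 kg = 1.04689

1.04689


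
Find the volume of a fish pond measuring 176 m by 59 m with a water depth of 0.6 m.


Base area = L * W = 176 * 59 = 10384 m^2
Volume = area * depth = 10384 * 0.6 = 6230.4 m^3

6230.4 m^3


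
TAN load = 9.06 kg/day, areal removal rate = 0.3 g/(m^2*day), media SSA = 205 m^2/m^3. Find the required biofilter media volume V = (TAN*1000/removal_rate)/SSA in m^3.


A = 9.06*1000 / 0.3 = 30200 m^2
V = 30200 / 205 = 147.317

147.317 m^3


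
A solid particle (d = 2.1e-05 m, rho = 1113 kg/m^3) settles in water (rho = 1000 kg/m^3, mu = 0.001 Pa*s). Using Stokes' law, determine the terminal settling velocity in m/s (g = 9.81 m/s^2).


Density difference: rho_p - rho_f = 1113 - 1000 = 113 kg/m^3
d^2 = (2.1e-05)^2 = 4.41e-10 m^2
Numerator = (rho_p - rho_f) * g * d^2 = 113 * 9.81 * 4.41e-10 = 4.8886173e-07
Denominator = 18 * mu = 18 * 0.001 = 0.018
v_s = 4.8886173e-07 / 0.018 = 2.7159e-05 m/s
Check: Re = rho_f * v_s * d / mu = 1000 * 2.7159e-05 * 2.1e-05 / 0.001 = 5.7e-04 < 1, so Stokes' law applies.

2.7159e-05 m/s


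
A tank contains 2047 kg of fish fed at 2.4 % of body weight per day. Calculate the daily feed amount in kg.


Feeding rate fraction = 2.4% / 100 = 0.024
Daily feed = 2047 kg * 0.024 = 49.128 kg/day

49.128 kg/day


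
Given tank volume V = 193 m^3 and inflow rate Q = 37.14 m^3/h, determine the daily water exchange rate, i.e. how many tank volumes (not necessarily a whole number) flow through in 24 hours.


Daily flow volume = 37.14 m^3/h * 24 h = 891.36 m^3/day
Exchanges = daily flow / tank volume = 891.36 / 193 = 4.61845 exchanges/day

4.61845 exchanges/day


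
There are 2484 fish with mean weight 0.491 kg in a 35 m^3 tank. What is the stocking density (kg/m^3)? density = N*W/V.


Total biomass = 2484 fish * 0.491 kg = 1219.644 kg
Density = total biomass / volume = 1219.644 / 35 = 34.847 kg/m^3

34.847 kg/m^3


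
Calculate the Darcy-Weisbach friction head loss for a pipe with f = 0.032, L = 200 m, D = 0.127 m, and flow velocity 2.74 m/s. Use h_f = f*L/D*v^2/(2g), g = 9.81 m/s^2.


v^2 = 2.74^2 = 7.5076 m^2/s^2
L/D = 200/0.127 = 1574.8031
h_f = f*(L/D)*v^2/(2g) = 0.032 * 1574.8031 * 7.5076 / 19.62 = 19.2832 m

19.2832 m


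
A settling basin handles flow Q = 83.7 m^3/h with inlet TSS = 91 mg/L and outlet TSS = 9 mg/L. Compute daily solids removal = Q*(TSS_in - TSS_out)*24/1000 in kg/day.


Concentration drop: TSS_in - TSS_out = 91 - 9 = 82 mg/L
Hourly solids removed = Q * dTSS = 83.7 m^3/h * 82 mg/L = 6863.4 g/h  (m^3/h * mg/L = g/h)
Daily solids removed = 6863.4 * 24 = 164721.6 g/day
Convert g to kg: 164721.6 / 1000 = 164.7216 kg/day

164.7216 kg/day


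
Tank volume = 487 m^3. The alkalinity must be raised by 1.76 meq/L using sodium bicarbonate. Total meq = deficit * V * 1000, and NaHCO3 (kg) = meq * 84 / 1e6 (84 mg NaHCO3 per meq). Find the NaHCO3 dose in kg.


Tank volume in L = 487 m^3 * 1000 = 487000 L
Total meq required = 1.76 meq/L * 487000 L = 857120 meq
NaHCO3 mass = 857120 meq * 84 mg/meq / 1e6 = 71.9981 kg

71.9981 kg


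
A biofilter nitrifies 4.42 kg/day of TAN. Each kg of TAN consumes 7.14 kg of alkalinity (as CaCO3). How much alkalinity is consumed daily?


Alkalinity factor: 7.14 kg CaCO3 consumed per kg TAN nitrified
alk = 4.42 kg TAN * 7.14 = 31.5588 kg CaCO3/day

31.5588 kg CaCO3/day


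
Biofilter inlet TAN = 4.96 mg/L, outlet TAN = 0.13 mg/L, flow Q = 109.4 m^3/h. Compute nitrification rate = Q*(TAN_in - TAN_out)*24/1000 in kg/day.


Concentration drop: TAN_in - TAN_out = 4.96 - 0.13 = 4.83 mg/L
Hourly TAN removed = Q * dTAN = 109.4 m^3/h * 4.83 mg/L = 528.402 g/h  (m^3/h * mg/L = g/h)
Daily TAN removed = 528.402 * 24 = 12681.648 g/day
Convert to kg/day: 12681.648 / 1000 = 12.681648 kg/day

12.681648 kg/day


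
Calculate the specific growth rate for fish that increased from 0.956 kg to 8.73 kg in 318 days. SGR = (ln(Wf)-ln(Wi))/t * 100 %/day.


ln(W_f) = ln(8.73) = 2.1667654
ln(W_i) = ln(0.956) = -0.044997366
ln(W_f) - ln(W_i) = 2.1667654 - -0.044997366 = 2.2117628
SGR = 2.2117628 / 318 * 100 = 0.695523 %/day

0.695523 %/day


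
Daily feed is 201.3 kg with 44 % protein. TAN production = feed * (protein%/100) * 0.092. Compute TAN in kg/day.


Protein in feed = 201.3 * 44/100 = 88.572 kg/day
TAN = protein * 0.092 = 88.572 * 0.092 = 8.148624 kg/day

8.148624 kg/day


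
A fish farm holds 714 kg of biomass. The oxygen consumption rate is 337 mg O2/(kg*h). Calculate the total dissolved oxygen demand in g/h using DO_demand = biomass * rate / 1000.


Total O2 consumption (mg/h) = 714 kg * 337 mg/(kg*h) = 240618 mg/h
Convert to g/h: 240618 / 1000 = 240.618 g/h

240.618 g/h


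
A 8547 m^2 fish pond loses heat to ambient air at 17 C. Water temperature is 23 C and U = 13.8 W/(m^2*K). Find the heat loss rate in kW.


Temperature difference dT = 23 - 17 = 6 K
Heat loss (W) = U * A * dT = 13.8 * 8547 * 6 = 707691.6 W
Convert to kW: 707691.6 / 1000 = 707.6916 kW

707.6916 kW


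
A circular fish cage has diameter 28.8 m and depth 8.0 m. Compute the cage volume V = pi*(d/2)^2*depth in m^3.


r = d/2 = 28.8/2 = 14.4 m
Base area = pi*r^2 = pi*14.4^2 = 651.44065 m^2
Volume = 651.44065 * 8.0 = 5211.53 m^3

5211.53 m^3


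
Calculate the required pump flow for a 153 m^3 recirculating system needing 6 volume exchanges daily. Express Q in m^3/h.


Daily recirculation volume = 153 m^3 * 6 = 918 m^3/day
Flow rate Q = daily volume / 24 h = 918 / 24 = 38.25 m^3/h

38.25 m^3/h


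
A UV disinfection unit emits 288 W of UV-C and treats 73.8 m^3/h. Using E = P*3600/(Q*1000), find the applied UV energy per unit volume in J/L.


Energy delivered per hour = 288 W * 3600 s = 1036800 J/h
Volume treated per hour = 73.8 m^3/h * 1000 = 73800 L/h
dose = 1036800 / 73800 = 14.0488 J/L

14.0488 J/L


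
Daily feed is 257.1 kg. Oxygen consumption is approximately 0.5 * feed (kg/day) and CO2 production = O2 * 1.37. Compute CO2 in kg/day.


O2 = 257.1 * 0.5 = 128.55
CO2 = 128.55 * 1.37 = 176.1135

176.1135 kg/day


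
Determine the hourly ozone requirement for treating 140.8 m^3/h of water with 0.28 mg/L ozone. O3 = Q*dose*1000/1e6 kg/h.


O3 demand (mg/h) = Q * dose * 1000 = 140.8 * 0.28 * 1000 = 39424 mg/h
Convert mg to kg: 39424 / 1e6 = 0.039424 kg/h

0.039424 kg/h


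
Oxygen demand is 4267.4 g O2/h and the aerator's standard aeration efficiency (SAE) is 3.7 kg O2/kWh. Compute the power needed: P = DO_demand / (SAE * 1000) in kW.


SAE in g O2/kWh = 3.7 * 1000 = 3700 g/kWh
P = DO_demand / SAE_g = 4267.4 / 3700 = 1.15335 kW

1.15335 kW


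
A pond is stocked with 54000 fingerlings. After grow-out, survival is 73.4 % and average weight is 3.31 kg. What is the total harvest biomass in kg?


Survivors = 54000 * 73.4/100 = 39636 fish
Harvest biomass = survivors * W_f = 39636 * 3.31 = 131195.16 kg

131195.16 kg


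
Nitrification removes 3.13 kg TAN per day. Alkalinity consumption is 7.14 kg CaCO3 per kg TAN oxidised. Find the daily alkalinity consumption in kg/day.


Alkalinity factor: 7.14 kg CaCO3 consumed per kg TAN nitrified
alk = 3.13 kg TAN * 7.14 = 22.3482 kg CaCO3/day

22.3482 kg CaCO3/day


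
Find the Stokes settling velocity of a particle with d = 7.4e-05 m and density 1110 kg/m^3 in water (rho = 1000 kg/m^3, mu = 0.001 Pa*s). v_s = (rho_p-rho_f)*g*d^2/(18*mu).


Density difference: rho_p - rho_f = 1110 - 1000 = 110 kg/m^3
d^2 = (7.4e-05)^2 = 5.476e-09 m^2
Numerator = (rho_p - rho_f) * g * d^2 = 110 * 9.81 * 5.476e-09 = 5.9091516e-06
Denominator = 18 * mu = 18 * 0.001 = 0.018
v_s = 5.9091516e-06 / 0.018 = 3.28286e-04 m/s
Check: Re = rho_f * v_s * d / mu = 1000 * 3.28286e-04 * 7.4e-05 / 0.001 = 0.0243 < 1, so Stokes' law applies.

3.28286e-04 m/s


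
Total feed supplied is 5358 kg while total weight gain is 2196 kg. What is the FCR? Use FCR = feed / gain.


FCR = feed consumed / weight gained
FCR = 5358 kg / 2196 kg = 2.43989

2.43989


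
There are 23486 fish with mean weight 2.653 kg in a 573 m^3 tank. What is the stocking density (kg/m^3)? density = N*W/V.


Total biomass = 23486 fish * 2.653 kg = 62308.358 kg
Density = total biomass / volume = 62308.358 / 573 = 108.741 kg/m^3

108.741 kg/m^3


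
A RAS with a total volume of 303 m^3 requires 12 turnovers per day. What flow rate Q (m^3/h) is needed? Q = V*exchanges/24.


Daily recirculation volume = 303 m^3 * 12 = 3636 m^3/day
Flow rate Q = daily volume / 24 h = 3636 / 24 = 151.5 m^3/h

151.5 m^3/h


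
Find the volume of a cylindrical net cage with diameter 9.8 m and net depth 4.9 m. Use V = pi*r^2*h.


r = d/2 = 9.8/2 = 4.9 m
Base area = pi*r^2 = pi*4.9^2 = 75.42964 m^2
Volume = 75.42964 * 4.9 = 369.605 m^3

369.605 m^3


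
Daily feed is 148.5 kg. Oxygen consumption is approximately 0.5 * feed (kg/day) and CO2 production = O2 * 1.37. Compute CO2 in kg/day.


O2 = 148.5 * 0.5 = 74.25
CO2 = 74.25 * 1.37 = 101.7225

101.7225 kg/day


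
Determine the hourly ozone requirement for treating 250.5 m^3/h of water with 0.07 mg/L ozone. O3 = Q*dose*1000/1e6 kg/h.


O3 demand (mg/h) = Q * dose * 1000 = 250.5 * 0.07 * 1000 = 17535 mg/h
Convert mg to kg: 17535 / 1e6 = 0.017535 kg/h

0.017535 kg/h


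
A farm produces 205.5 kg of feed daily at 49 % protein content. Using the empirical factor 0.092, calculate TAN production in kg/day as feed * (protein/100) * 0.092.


Protein in feed = 205.5 * 49/100 = 100.695 kg/day
TAN = protein * 0.092 = 100.695 * 0.092 = 9.26394 kg/day

9.26394 kg/day


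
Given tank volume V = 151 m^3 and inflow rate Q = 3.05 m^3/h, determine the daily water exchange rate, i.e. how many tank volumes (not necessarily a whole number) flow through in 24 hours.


Daily flow volume = 3.05 m^3/h * 24 h = 73.2 m^3/day
Exchanges = daily flow / tank volume = 73.2 / 151 = 0.484768 exchanges/day

0.484768 exchanges/day


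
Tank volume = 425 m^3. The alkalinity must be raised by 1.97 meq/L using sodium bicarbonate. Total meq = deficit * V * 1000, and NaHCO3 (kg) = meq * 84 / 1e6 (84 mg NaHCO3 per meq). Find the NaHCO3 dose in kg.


Tank volume in L = 425 m^3 * 1000 = 425000 L
Total meq required = 1.97 meq/L * 425000 L = 837250 meq
NaHCO3 mass = 837250 meq * 84 mg/meq / 1e6 = 70.329 kg

70.329 kg


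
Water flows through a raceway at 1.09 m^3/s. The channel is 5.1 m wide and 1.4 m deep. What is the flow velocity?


Cross-sectional area = W * d = 5.1 * 1.4 = 7.14 m^2
Velocity = Q / A = 1.09 / 7.14 = 0.152661 m/s

0.152661 m/s


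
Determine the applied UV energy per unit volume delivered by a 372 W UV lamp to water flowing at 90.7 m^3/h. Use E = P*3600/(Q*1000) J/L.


Energy delivered per hour = 372 W * 3600 s = 1339200 J/h
Volume treated per hour = 90.7 m^3/h * 1000 = 90700 L/h
dose = 1339200 / 90700 = 14.7652 J/L

14.7652 J/L


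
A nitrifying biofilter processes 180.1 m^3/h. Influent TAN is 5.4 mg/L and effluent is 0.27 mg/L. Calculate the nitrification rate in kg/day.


Concentration drop: TAN_in - TAN_out = 5.4 - 0.27 = 5.13 mg/L
Hourly TAN removed = Q * dTAN = 180.1 m^3/h * 5.13 mg/L = 923.913 g/h  (m^3/h * mg/L = g/h)
Daily TAN removed = 923.913 * 24 = 22173.912 g/day
Convert to kg/day: 22173.912 / 1000 = 22.173912 kg/day

22.173912 kg/day


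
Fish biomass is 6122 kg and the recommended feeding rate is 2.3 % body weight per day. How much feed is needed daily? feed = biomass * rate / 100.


Feeding rate fraction = 2.3% / 100 = 0.023
Daily feed = 6122 kg * 0.023 = 140.806 kg/day

140.806 kg/day


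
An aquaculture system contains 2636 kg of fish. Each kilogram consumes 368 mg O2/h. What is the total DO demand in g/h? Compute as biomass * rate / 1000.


Total O2 consumption (mg/h) = 2636 kg * 368 mg/(kg*h) = 970048 mg/h
Convert to g/h: 970048 / 1000 = 970.048 g/h

970.048 g/h


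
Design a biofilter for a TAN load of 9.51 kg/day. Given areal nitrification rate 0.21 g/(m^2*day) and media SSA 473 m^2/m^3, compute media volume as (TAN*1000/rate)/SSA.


A = 9.51*1000 / 0.21 = 45285.714 m^2
V = 45285.714 / 473 = 95.7415

95.7415 m^3


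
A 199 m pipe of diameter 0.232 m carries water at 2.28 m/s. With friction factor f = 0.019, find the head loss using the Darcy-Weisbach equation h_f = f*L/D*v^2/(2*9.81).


v^2 = 2.28^2 = 5.1984 m^2/s^2
L/D = 199/0.232 = 857.75862
h_f = f*(L/D)*v^2/(2g) = 0.019 * 857.75862 * 5.1984 / 19.62 = 4.31807 m

4.31807 m


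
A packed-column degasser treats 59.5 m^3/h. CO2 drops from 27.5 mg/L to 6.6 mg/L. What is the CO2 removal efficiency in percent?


CO2_out / CO2_in = 6.6 / 27.5 = 0.24
Fraction remaining = 0.24
efficiency = (1 - 0.24) * 100 = 76 %

76 %


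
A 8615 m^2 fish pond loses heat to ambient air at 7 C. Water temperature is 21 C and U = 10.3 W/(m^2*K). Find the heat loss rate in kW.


Temperature difference dT = 21 - 7 = 14 K
Heat loss (W) = U * A * dT = 10.3 * 8615 * 14 = 1242283 W
Convert to kW: 1242283 / 1000 = 1242.283 kW

1242.283 kW


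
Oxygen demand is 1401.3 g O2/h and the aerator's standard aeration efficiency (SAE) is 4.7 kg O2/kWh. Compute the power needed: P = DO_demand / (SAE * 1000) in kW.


SAE in g O2/kWh = 4.7 * 1000 = 4700 g/kWh
P = DO_demand / SAE_g = 1401.3 / 4700 = 0.298149 kW

0.298149 kW


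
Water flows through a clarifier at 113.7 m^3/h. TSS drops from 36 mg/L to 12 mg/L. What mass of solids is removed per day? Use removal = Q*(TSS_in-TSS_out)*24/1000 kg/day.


Concentration drop: TSS_in - TSS_out = 36 - 12 = 24 mg/L
Hourly solids removed = Q * dTSS = 113.7 m^3/h * 24 mg/L = 2728.8 g/h  (m^3/h * mg/L = g/h)
Daily solids removed = 2728.8 * 24 = 65491.2 g/day
Convert g to kg: 65491.2 / 1000 = 65.4912 kg/day

65.4912 kg/day


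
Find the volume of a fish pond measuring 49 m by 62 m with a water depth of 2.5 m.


Base area = L * W = 49 * 62 = 3038 m^2
Volume = area * depth = 3038 * 2.5 = 7595 m^3

7595 m^3


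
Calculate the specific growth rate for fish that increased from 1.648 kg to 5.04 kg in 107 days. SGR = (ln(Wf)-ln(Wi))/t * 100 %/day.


ln(W_f) = ln(5.04) = 1.6174061
ln(W_i) = ln(1.648) = 0.49956243
ln(W_f) - ln(W_i) = 1.6174061 - 0.49956243 = 1.1178437
SGR = 1.1178437 / 107 * 100 = 1.04471 %/day

1.04471 %/day


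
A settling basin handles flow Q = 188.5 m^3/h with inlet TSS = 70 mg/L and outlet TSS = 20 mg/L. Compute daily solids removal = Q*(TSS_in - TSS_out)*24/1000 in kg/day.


Concentration drop: TSS_in - TSS_out = 70 - 20 = 50 mg/L
Hourly solids removed = Q * dTSS = 188.5 m^3/h * 50 mg/L = 9425 g/h  (m^3/h * mg/L = g/h)
Daily solids removed = 9425 * 24 = 226200 g/day
Convert g to kg: 226200 / 1000 = 226.2 kg/day

226.2 kg/day


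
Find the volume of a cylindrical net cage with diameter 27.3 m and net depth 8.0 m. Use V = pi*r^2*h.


r = d/2 = 27.3/2 = 13.65 m
Base area = pi*r^2 = pi*13.65^2 = 585.3494 m^2
Volume = 585.3494 * 8.0 = 4682.8 m^3

4682.8 m^3


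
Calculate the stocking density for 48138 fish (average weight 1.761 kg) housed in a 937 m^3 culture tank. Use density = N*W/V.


Total biomass = 48138 fish * 1.761 kg = 84771.018 kg
Density = total biomass / volume = 84771.018 / 937 = 90.4707 kg/m^3

90.4707 kg/m^3


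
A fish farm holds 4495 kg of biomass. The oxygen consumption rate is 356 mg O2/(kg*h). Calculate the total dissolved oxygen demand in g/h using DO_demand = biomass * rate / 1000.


Total O2 consumption (mg/h) = 4495 kg * 356 mg/(kg*h) = 1600220 mg/h
Convert to g/h: 1600220 / 1000 = 1600.22 g/h

1600.22 g/h


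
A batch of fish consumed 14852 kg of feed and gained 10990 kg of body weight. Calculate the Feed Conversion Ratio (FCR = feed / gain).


FCR = feed consumed / weight gained
FCR = 14852 kg / 10990 kg = 1.35141

1.35141


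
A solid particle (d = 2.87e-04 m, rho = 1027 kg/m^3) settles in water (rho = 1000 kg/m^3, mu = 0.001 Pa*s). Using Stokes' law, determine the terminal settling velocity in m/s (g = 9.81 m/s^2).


Density difference: rho_p - rho_f = 1027 - 1000 = 27 kg/m^3
d^2 = (2.87e-04)^2 = 8.2369e-08 m^2
Numerator = (rho_p - rho_f) * g * d^2 = 27 * 9.81 * 8.2369e-08 = 2.1817077e-05
Denominator = 18 * mu = 18 * 0.001 = 0.018
v_s = 2.1817077e-05 / 0.018 = 0.00121206 m/s
Check: Re = rho_f * v_s * d / mu = 1000 * 0.00121206 * 2.87e-04 / 0.001 = 0.348 < 1, so Stokes' law applies.

0.00121206 m/s


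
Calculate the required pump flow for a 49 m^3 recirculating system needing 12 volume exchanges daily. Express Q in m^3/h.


Daily recirculation volume = 49 m^3 * 12 = 588 m^3/day
Flow rate Q = daily volume / 24 h = 588 / 24 = 24.5 m^3/h

24.5 m^3/h


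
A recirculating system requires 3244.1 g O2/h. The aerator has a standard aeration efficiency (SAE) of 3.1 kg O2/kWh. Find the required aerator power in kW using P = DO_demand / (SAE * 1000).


SAE in g O2/kWh = 3.1 * 1000 = 3100 g/kWh
P = DO_demand / SAE_g = 3244.1 / 3100 = 1.04648 kW

1.04648 kW


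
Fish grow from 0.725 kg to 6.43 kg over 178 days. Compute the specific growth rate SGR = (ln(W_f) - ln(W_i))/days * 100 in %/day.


ln(W_f) = ln(6.43) = 1.8609745
ln(W_i) = ln(0.725) = -0.32158362
ln(W_f) - ln(W_i) = 1.8609745 - -0.32158362 = 2.1825581
SGR = 2.1825581 / 178 * 100 = 1.22616 %/day

1.22616 %/day


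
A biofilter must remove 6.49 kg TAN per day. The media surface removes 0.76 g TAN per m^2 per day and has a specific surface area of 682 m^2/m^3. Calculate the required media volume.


A = 6.49*1000 / 0.76 = 8539.4737 m^2
V = 8539.4737 / 682 = 12.5212

12.5212 m^3


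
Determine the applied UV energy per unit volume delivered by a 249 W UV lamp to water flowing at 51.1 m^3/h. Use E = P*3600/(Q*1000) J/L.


Energy delivered per hour = 249 W * 3600 s = 896400 J/h
Volume treated per hour = 51.1 m^3/h * 1000 = 51100 L/h
dose = 896400 / 51100 = 17.5421 J/L

17.5421 J/L


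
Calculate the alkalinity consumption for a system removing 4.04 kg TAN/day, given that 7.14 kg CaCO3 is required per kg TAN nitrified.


Alkalinity factor: 7.14 kg CaCO3 consumed per kg TAN nitrified
alk = 4.04 kg TAN * 7.14 = 28.8456 kg CaCO3/day

28.8456 kg CaCO3/day


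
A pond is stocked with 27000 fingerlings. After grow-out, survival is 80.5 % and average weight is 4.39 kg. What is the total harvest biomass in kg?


Survivors = 27000 * 80.5/100 = 21735 fish
Harvest biomass = survivors * W_f = 21735 * 4.39 = 95416.65 kg

95416.65 kg


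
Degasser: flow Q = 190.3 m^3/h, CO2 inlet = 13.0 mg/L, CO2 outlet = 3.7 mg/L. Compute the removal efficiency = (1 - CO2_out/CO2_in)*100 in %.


CO2_out / CO2_in = 3.7 / 13.0 = 0.28461538
Fraction remaining = 0.28461538
efficiency = (1 - 0.28461538) * 100 = 71.5385 %

71.5385 %


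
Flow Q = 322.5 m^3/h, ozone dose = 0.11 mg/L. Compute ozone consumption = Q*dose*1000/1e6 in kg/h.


O3 demand (mg/h) = Q * dose * 1000 = 322.5 * 0.11 * 1000 = 35475 mg/h
Convert mg to kg: 35475 / 1e6 = 0.035475 kg/h

0.035475 kg/h


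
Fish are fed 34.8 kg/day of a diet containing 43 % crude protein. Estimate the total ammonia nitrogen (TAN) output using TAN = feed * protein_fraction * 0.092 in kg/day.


Protein in feed = 34.8 * 43/100 = 14.964 kg/day
TAN = protein * 0.092 = 14.964 * 0.092 = 1.376688 kg/day

1.376688 kg/day


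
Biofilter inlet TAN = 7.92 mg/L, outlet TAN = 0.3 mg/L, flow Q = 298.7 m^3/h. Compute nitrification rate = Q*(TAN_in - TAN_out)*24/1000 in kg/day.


Concentration drop: TAN_in - TAN_out = 7.92 - 0.3 = 7.62 mg/L
Hourly TAN removed = Q * dTAN = 298.7 m^3/h * 7.62 mg/L = 2276.094 g/h  (m^3/h * mg/L = g/h)
Daily TAN removed = 2276.094 * 24 = 54626.256 g/day
Convert to kg/day: 54626.256 / 1000 = 54.626256 kg/day

54.626256 kg/day


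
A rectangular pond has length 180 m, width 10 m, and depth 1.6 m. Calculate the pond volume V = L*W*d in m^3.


Base area = L * W = 180 * 10 = 1800 m^2
Volume = area * depth = 1800 * 1.6 = 2880 m^3

2880 m^3


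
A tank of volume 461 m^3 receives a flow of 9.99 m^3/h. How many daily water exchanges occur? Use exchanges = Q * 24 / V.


Daily flow volume = 9.99 m^3/h * 24 h = 239.76 m^3/day
Exchanges = daily flow / tank volume = 239.76 / 461 = 0.520087 exchanges/day

0.520087 exchanges/day


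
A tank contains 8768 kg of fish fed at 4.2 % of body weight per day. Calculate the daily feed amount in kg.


Feeding rate fraction = 4.2% / 100 = 0.042
Daily feed = 8768 kg * 0.042 = 368.256 kg/day

368.256 kg/day


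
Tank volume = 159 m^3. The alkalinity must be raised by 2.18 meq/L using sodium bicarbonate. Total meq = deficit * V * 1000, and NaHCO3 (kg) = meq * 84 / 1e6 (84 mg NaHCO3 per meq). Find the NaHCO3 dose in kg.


Tank volume in L = 159 m^3 * 1000 = 159000 L
Total meq required = 2.18 meq/L * 159000 L = 346620 meq
NaHCO3 mass = 346620 meq * 84 mg/meq / 1e6 = 29.1161 kg

29.1161 kg


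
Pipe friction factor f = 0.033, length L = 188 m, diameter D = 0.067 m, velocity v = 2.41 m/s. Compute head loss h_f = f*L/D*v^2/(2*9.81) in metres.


v^2 = 2.41^2 = 5.8081 m^2/s^2
L/D = 188/0.067 = 2805.9701
h_f = f*(L/D)*v^2/(2g) = 0.033 * 2805.9701 * 5.8081 / 19.62 = 27.4115 m

27.4115 m


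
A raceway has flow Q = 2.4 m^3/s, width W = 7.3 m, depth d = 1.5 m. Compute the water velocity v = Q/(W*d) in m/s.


Cross-sectional area = W * d = 7.3 * 1.5 = 10.95 m^2
Velocity = Q / A = 2.4 / 10.95 = 0.219178 m/s

0.219178 m/s


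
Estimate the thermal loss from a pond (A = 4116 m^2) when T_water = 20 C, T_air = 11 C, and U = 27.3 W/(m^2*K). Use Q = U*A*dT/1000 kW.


Temperature difference dT = 20 - 11 = 9 K
Heat loss (W) = U * A * dT = 27.3 * 4116 * 9 = 1011301.2 W
Convert to kW: 1011301.2 / 1000 = 1011.3012 kW

1011.3012 kW


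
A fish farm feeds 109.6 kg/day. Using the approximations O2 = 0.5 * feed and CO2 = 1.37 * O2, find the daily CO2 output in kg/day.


O2 = 109.6 * 0.5 = 54.8
CO2 = 54.8 * 1.37 = 75.076

75.076 kg/day


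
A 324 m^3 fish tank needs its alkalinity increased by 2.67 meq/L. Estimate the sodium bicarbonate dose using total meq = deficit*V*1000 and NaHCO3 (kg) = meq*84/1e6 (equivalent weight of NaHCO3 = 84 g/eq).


Tank volume in L = 324 m^3 * 1000 = 324000 L
Total meq required = 2.67 meq/L * 324000 L = 865080 meq
NaHCO3 mass = 865080 meq * 84 mg/meq / 1e6 = 72.6667 kg

72.6667 kg


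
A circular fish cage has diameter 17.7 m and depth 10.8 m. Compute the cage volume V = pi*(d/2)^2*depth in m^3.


r = d/2 = 17.7/2 = 8.85 m
Base area = pi*r^2 = pi*8.85^2 = 246.05739 m^2
Volume = 246.05739 * 10.8 = 2657.42 m^3

2657.42 m^3


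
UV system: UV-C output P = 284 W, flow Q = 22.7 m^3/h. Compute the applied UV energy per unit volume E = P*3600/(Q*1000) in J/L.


Energy delivered per hour = 284 W * 3600 s = 1022400 J/h
Volume treated per hour = 22.7 m^3/h * 1000 = 22700 L/h
dose = 1022400 / 22700 = 45.0396 J/L

45.0396 J/L


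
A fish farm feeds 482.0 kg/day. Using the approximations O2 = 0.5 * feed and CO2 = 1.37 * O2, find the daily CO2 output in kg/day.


O2 = 482.0 * 0.5 = 241
CO2 = 241 * 1.37 = 330.17

330.17 kg/day


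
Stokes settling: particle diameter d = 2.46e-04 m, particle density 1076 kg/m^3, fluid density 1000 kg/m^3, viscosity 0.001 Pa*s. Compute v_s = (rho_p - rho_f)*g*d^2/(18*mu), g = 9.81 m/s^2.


Density difference: rho_p - rho_f = 1076 - 1000 = 76 kg/m^3
d^2 = (2.46e-04)^2 = 6.0516e-08 m^2
Numerator = (rho_p - rho_f) * g * d^2 = 76 * 9.81 * 6.0516e-08 = 4.5118309e-05
Denominator = 18 * mu = 18 * 0.001 = 0.018
v_s = 4.5118309e-05 / 0.018 = 0.00250657 m/s
Check: Re = rho_f * v_s * d / mu = 1000 * 0.00250657 * 2.46e-04 / 0.001 = 0.617 < 1, so Stokes' law applies.

0.00250657 m/s


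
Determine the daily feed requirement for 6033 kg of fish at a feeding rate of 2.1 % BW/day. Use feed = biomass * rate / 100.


Feeding rate fraction = 2.1% / 100 = 0.021
Daily feed = 6033 kg * 0.021 = 126.693 kg/day

126.693 kg/day


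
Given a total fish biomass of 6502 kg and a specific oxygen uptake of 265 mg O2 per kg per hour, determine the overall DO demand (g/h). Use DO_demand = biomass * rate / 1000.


Total O2 consumption (mg/h) = 6502 kg * 265 mg/(kg*h) = 1723030 mg/h
Convert to g/h: 1723030 / 1000 = 1723.03 g/h

1723.03 g/h


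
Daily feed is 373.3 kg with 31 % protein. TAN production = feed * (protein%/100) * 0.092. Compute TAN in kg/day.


Protein in feed = 373.3 * 31/100 = 115.723 kg/day
TAN = protein * 0.092 = 115.723 * 0.092 = 10.646516 kg/day

10.646516 kg/day


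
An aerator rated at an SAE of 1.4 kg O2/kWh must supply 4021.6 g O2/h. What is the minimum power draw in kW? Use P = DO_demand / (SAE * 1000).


SAE in g O2/kWh = 1.4 * 1000 = 1400 g/kWh
P = DO_demand / SAE_g = 4021.6 / 1400 = 2.87257 kW

2.87257 kW


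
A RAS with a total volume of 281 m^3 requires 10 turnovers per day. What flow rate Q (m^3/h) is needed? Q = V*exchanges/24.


Daily recirculation volume = 281 m^3 * 10 = 2810 m^3/day
Flow rate Q = daily volume / 24 h = 2810 / 24 = 117.083 m^3/h

117.083 m^3/h


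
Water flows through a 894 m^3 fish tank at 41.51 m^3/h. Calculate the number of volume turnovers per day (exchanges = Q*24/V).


Daily flow volume = 41.51 m^3/h * 24 h = 996.24 m^3/day
Exchanges = daily flow / tank volume = 996.24 / 894 = 1.11436 exchanges/day

1.11436 exchanges/day


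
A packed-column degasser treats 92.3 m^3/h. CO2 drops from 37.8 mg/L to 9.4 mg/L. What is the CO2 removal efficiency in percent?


CO2_out / CO2_in = 9.4 / 37.8 = 0.24867725
Fraction remaining = 0.24867725
efficiency = (1 - 0.24867725) * 100 = 75.1323 %

75.1323 %


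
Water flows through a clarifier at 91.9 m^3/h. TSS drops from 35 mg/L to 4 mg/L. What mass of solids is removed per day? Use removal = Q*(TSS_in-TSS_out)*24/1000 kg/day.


Concentration drop: TSS_in - TSS_out = 35 - 4 = 31 mg/L
Hourly solids removed = Q * dTSS = 91.9 m^3/h * 31 mg/L = 2848.9 g/h  (m^3/h * mg/L = g/h)
Daily solids removed = 2848.9 * 24 = 68373.6 g/day
Convert g to kg: 68373.6 / 1000 = 68.3736 kg/day

68.3736 kg/day


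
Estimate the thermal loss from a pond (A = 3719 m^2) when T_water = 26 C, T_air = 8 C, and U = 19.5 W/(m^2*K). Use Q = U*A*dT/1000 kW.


Temperature difference dT = 26 - 8 = 18 K
Heat loss (W) = U * A * dT = 19.5 * 3719 * 18 = 1305369 W
Convert to kW: 1305369 / 1000 = 1305.369 kW

1305.369 kW


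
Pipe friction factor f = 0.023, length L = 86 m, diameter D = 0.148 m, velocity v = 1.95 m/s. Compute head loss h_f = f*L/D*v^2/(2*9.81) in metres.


v^2 = 1.95^2 = 3.8025 m^2/s^2
L/D = 86/0.148 = 581.08108
h_f = f*(L/D)*v^2/(2g) = 0.023 * 581.08108 * 3.8025 / 19.62 = 2.59021 m

2.59021 m


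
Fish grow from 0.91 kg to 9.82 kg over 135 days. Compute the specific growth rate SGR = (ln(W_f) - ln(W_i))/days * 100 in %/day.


ln(W_f) = ln(9.82) = 2.2844211
ln(W_i) = ln(0.91) = -0.094310679
ln(W_f) - ln(W_i) = 2.2844211 - -0.094310679 = 2.3787318
SGR = 2.3787318 / 135 * 100 = 1.76202 %/day

1.76202 %/day


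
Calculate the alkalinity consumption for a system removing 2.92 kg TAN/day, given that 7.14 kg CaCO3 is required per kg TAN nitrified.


Alkalinity factor: 7.14 kg CaCO3 consumed per kg TAN nitrified
alk = 2.92 kg TAN * 7.14 = 20.8488 kg CaCO3/day

20.8488 kg CaCO3/day


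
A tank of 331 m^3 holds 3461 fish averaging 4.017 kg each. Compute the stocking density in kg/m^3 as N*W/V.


Total biomass = 3461 fish * 4.017 kg = 13902.837 kg
Density = total biomass / volume = 13902.837 / 331 = 42.0025 kg/m^3

42.0025 kg/m^3


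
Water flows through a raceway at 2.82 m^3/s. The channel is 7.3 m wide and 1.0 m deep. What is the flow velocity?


Cross-sectional area = W * d = 7.3 * 1.0 = 7.3 m^2
Velocity = Q / A = 2.82 / 7.3 = 0.386301 m/s

0.386301 m/s


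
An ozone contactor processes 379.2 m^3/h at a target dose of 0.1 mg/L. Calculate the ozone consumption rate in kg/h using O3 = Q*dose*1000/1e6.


O3 demand (mg/h) = Q * dose * 1000 = 379.2 * 0.1 * 1000 = 37920 mg/h
Convert mg to kg: 37920 / 1e6 = 0.03792 kg/h

0.03792 kg/h


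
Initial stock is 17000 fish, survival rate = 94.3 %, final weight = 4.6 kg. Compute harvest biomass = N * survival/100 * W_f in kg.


Survivors = 17000 * 94.3/100 = 16031 fish
Harvest biomass = survivors * W_f = 16031 * 4.6 = 73742.6 kg

73742.6 kg


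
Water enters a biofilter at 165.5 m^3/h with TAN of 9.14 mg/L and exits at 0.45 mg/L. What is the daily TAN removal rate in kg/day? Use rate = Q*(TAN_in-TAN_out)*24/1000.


Concentration drop: TAN_in - TAN_out = 9.14 - 0.45 = 8.69 mg/L
Hourly TAN removed = Q * dTAN = 165.5 m^3/h * 8.69 mg/L = 1438.195 g/h  (m^3/h * mg/L = g/h)
Daily TAN removed = 1438.195 * 24 = 34516.68 g/day
Convert to kg/day: 34516.68 / 1000 = 34.51668 kg/day

34.51668 kg/day


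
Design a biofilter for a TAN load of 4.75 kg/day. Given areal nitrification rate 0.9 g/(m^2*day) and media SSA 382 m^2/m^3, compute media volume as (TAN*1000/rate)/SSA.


A = 4.75*1000 / 0.9 = 5277.7778 m^2
V = 5277.7778 / 382 = 13.8162

13.8162 m^3


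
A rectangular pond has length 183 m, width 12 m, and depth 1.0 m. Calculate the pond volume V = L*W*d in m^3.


Base area = L * W = 183 * 12 = 2196 m^2
Volume = area * depth = 2196 * 1.0 = 2196 m^3

2196 m^3


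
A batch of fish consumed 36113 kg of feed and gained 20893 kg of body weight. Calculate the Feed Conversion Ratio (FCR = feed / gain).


FCR = feed consumed / weight gained
FCR = 36113 kg / 20893 kg = 1.72847

1.72847


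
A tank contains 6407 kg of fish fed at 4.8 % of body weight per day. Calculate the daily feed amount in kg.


Feeding rate fraction = 4.8% / 100 = 0.048
Daily feed = 6407 kg * 0.048 = 307.536 kg/day

307.536 kg/day


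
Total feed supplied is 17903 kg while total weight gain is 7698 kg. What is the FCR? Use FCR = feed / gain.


FCR = feed consumed / weight gained
FCR = 17903 kg / 7698 kg = 2.32567

2.32567


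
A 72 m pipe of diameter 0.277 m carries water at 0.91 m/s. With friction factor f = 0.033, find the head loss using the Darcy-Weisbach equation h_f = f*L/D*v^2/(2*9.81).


v^2 = 0.91^2 = 0.8281 m^2/s^2
L/D = 72/0.277 = 259.9278
h_f = f*(L/D)*v^2/(2g) = 0.033 * 259.9278 * 0.8281 / 19.62 = 0.362035 m

0.362035 m
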